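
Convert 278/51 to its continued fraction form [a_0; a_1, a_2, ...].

Run the Euclidean algorithm on 278 and 51; the successive quotients are the partial quotients a_0, a_1, ... (each step inverts the fractional part left over by the previous one):
  278 = 5*51 + 23, so a_0 = 5.
  51 = 2*23 + 5, so a_1 = 2.
  23 = 4*5 + 3, so a_2 = 4.
  5 = 1*3 + 2, so a_3 = 1.
  3 = 1*2 + 1, so a_4 = 1.
  2 = 2*1 + 0, so a_5 = 2.
The remainder reaches 0 after 6 divisions, so the expansion has 6 partial quotients, read off in order.

[5; 2, 4, 1, 1, 2]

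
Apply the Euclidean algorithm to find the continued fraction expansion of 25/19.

Run the Euclidean algorithm on 25 and 19; the successive quotients are the partial quotients a_0, a_1, ... (each step inverts the fractional part left over by the previous one):
  25 = 1*19 + 6, so a_0 = 1.
  19 = 3*6 + 1, so a_1 = 3.
  6 = 6*1 + 0, so a_2 = 6.
The remainder reaches 0 after 3 divisions, so the expansion has 3 partial quotients, read off in order.

[1; 3, 6]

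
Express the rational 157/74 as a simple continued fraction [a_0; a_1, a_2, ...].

Run the Euclidean algorithm on 157 and 74; the successive quotients are the partial quotients a_0, a_1, ... (each step inverts the fractional part left over by the previous one):
  157 = 2*74 + 9, so a_0 = 2.
  74 = 8*9 + 2, so a_1 = 8.
  9 = 4*2 + 1, so a_2 = 4.
  2 = 2*1 + 0, so a_3 = 2.
The remainder reaches 0 after 4 divisions, so the expansion has 4 partial quotients, read off in order.

[2; 8, 4, 2]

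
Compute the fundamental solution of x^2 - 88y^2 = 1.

First expand sqrt(88) as a continued fraction. With x_i = (sqrt(88) + m_i)/d_i and (m_0, d_0) = (0, 1): a_0 = floor(sqrt(88)) = 9, since 9^2 = 81 <= 88 < 100 = 10^2.
Iterate m_{i+1} = d_i*a_i - m_i, d_{i+1} = (88 - m_{i+1}^2)/d_i, a_{i+1} = floor((a_0 + m_{i+1})/d_{i+1}):
  m_1 = 1*9 - 0 = 9, d_1 = (88 - 9^2)/1 = 7/1 = 7, a_1 = floor((9 + 9)/7) = 2.
  m_2 = 7*2 - 9 = 5, d_2 = (88 - 5^2)/7 = 63/7 = 9, a_2 = floor((9 + 5)/9) = 1.
  m_3 = 9*1 - 5 = 4, d_3 = (88 - 4^2)/9 = 72/9 = 8, a_3 = floor((9 + 4)/8) = 1.
  m_4 = 8*1 - 4 = 4, d_4 = (88 - 4^2)/8 = 72/8 = 9, a_4 = floor((9 + 4)/9) = 1.
  m_5 = 9*1 - 4 = 5, d_5 = (88 - 5^2)/9 = 63/9 = 7, a_5 = floor((9 + 5)/7) = 2.
  m_6 = 7*2 - 5 = 9, d_6 = (88 - 9^2)/7 = 7/7 = 1, a_6 = floor((9 + 9)/1) = 18.
  m_7 = 1*18 - 9 = 9, d_7 = (88 - 9^2)/1 = 7/1 = 7: (m_7, d_7) = (m_1, d_1) = (9, 7), so from here the quotients repeat a_1, ..., a_6; the period length is 6.
So sqrt(88) = [9; (2, 1, 1, 1, 2, 18)] with period length k = 6.
k is even, so the fundamental solution of x^2 - 88y^2 = 1 is (p_{k-1}, q_{k-1}) = (p_5, q_5); compute convergents through index 5.
Convergents (p_i = a_i*p_{i-1} + p_{i-2}, q_i = a_i*q_{i-1} + q_{i-2} with p_{-2}=0, p_{-1}=1, q_{-2}=1, q_{-1}=0):
  i=0: a_0=9, p_0 = 9*1 + 0 = 9, q_0 = 9*0 + 1 = 1.
  i=1: a_1=2, p_1 = 2*9 + 1 = 19, q_1 = 2*1 + 0 = 2.
  i=2: a_2=1, p_2 = 1*19 + 9 = 28, q_2 = 1*2 + 1 = 3.
  i=3: a_3=1, p_3 = 1*28 + 19 = 47, q_3 = 1*3 + 2 = 5.
  i=4: a_4=1, p_4 = 1*47 + 28 = 75, q_4 = 1*5 + 3 = 8.
  i=5: a_5=2, p_5 = 2*75 + 47 = 197, q_5 = 2*8 + 5 = 21.
Check: 197^2 - 88*21^2 = 38809 - 38808 = 1, so (x, y) = (197, 21) solves the equation, and by the theorem it is the least positive solution.

(x, y) = (197, 21)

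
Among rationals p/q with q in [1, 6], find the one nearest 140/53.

Expand x = 140/53 as a continued fraction with the Euclidean algorithm:
  140 = 2*53 + 34, so a_0 = 2.
  53 = 1*34 + 19, so a_1 = 1.
  34 = 1*19 + 15, so a_2 = 1.
  19 = 1*15 + 4, so a_3 = 1.
  15 = 3*4 + 3, so a_4 = 3.
  4 = 1*3 + 1, so a_5 = 1.
  3 = 3*1 + 0, so a_6 = 3.
so x = [2; 1, 1, 1, 3, 1, 3].
Convergents (p_i = a_i*p_{i-1} + p_{i-2}, q_i = a_i*q_{i-1} + q_{i-2} with p_{-2}=0, p_{-1}=1, q_{-2}=1, q_{-1}=0), until the denominator exceeds 6:
  i=0: a_0=2, p_0 = 2*1 + 0 = 2, q_0 = 2*0 + 1 = 1.
  i=1: a_1=1, p_1 = 1*2 + 1 = 3, q_1 = 1*1 + 0 = 1.
  i=2: a_2=1, p_2 = 1*3 + 2 = 5, q_2 = 1*1 + 1 = 2.
  i=3: a_3=1, p_3 = 1*5 + 3 = 8, q_3 = 1*2 + 1 = 3.
  i=4: a_4=3, p_4 = 3*8 + 5 = 29, q_4 = 3*3 + 2 = 11.
q_4 = 11 > 6, so the last convergent with denominator <= 6 is p_3/q_3 = 8/3.
The closest fraction with denominator <= 6 is either p_3/q_3 or the intermediate fraction (k*p_3 + p_2)/(k*q_3 + q_2) with the largest k >= 1 whose denominator stays <= 6; these approach x as k grows, and every other convergent or intermediate fraction in range is farther away.
Largest k: floor((6 - q_2)/q_3) = floor((6 - 2)/3) = 1.
That gives (1*8 + 5)/(1*3 + 2) = 13/5.
Compare the errors: |x - 8/3| = |140*3 - 8*53|/(53*3) = 4/159, and |x - 13/5| = |140*5 - 13*53|/(53*5) = 11/265.
Cross-multiplying, 4*265 = 1060 < 1749 = 11*159, so 4/159 is smaller: the convergent 8/3 is closer to x than 13/5.

8/3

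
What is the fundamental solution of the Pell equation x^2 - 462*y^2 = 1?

First expand sqrt(462) as a continued fraction. With x_i = (sqrt(462) + m_i)/d_i and (m_0, d_0) = (0, 1): a_0 = floor(sqrt(462)) = 21, since 21^2 = 441 <= 462 < 484 = 22^2.
Iterate m_{i+1} = d_i*a_i - m_i, d_{i+1} = (462 - m_{i+1}^2)/d_i, a_{i+1} = floor((a_0 + m_{i+1})/d_{i+1}):
  m_1 = 1*21 - 0 = 21, d_1 = (462 - 21^2)/1 = 21/1 = 21, a_1 = floor((21 + 21)/21) = 2.
  m_2 = 21*2 - 21 = 21, d_2 = (462 - 21^2)/21 = 21/21 = 1, a_2 = floor((21 + 21)/1) = 42.
  m_3 = 1*42 - 21 = 21, d_3 = (462 - 21^2)/1 = 21/1 = 21: (m_3, d_3) = (m_1, d_1) = (21, 21), so from here the quotients repeat a_1, a_2; the period length is 2.
So sqrt(462) = [21; (2, 42)] with period length k = 2.
k is even, so the fundamental solution of x^2 - 462y^2 = 1 is (p_{k-1}, q_{k-1}) = (p_1, q_1); compute convergents through index 1.
Convergents (p_i = a_i*p_{i-1} + p_{i-2}, q_i = a_i*q_{i-1} + q_{i-2} with p_{-2}=0, p_{-1}=1, q_{-2}=1, q_{-1}=0):
  i=0: a_0=21, p_0 = 21*1 + 0 = 21, q_0 = 21*0 + 1 = 1.
  i=1: a_1=2, p_1 = 2*21 + 1 = 43, q_1 = 2*1 + 0 = 2.
Check: 43^2 - 462*2^2 = 1849 - 1848 = 1, so (x, y) = (43, 2) solves the equation, and by the theorem it is the least positive solution.

(x, y) = (43, 2)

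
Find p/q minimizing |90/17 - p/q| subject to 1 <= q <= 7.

Expand x = 90/17 as a continued fraction with the Euclidean algorithm:
  90 = 5*17 + 5, so a_0 = 5.
  17 = 3*5 + 2, so a_1 = 3.
  5 = 2*2 + 1, so a_2 = 2.
  2 = 2*1 + 0, so a_3 = 2.
so x = [5; 3, 2, 2].
Convergents (p_i = a_i*p_{i-1} + p_{i-2}, q_i = a_i*q_{i-1} + q_{i-2} with p_{-2}=0, p_{-1}=1, q_{-2}=1, q_{-1}=0), until the denominator exceeds 7:
  i=0: a_0=5, p_0 = 5*1 + 0 = 5, q_0 = 5*0 + 1 = 1.
  i=1: a_1=3, p_1 = 3*5 + 1 = 16, q_1 = 3*1 + 0 = 3.
  i=2: a_2=2, p_2 = 2*16 + 5 = 37, q_2 = 2*3 + 1 = 7.
  i=3: a_3=2, p_3 = 2*37 + 16 = 90, q_3 = 2*7 + 3 = 17.
q_3 = 17 > 7, so the last convergent with denominator <= 7 is p_2/q_2 = 37/7.
The closest fraction with denominator <= 7 is either p_2/q_2 or the intermediate fraction (k*p_2 + p_1)/(k*q_2 + q_1) with the largest k >= 1 whose denominator stays <= 7; these approach x as k grows, and every other convergent or intermediate fraction in range is farther away.
Largest k: floor((7 - q_1)/q_2) = floor((7 - 3)/7) = 0.
Since k = 0, no intermediate fraction beyond p_2/q_2 has denominator <= 7, so the convergent 37/7 is the closest (its error is |90*7 - 37*17|/(17*7) = 1/119).

37/7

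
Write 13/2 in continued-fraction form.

Run the Euclidean algorithm on 13 and 2; the successive quotients are the partial quotients a_0, a_1, ... (each step inverts the fractional part left over by the previous one):
  13 = 6*2 + 1, so a_0 = 6.
  2 = 2*1 + 0, so a_1 = 2.
The remainder reaches 0 after 2 divisions, so the expansion has 2 partial quotients, read off in order.

[6; 2]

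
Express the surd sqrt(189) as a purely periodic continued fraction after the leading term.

[13; (1, 2, 1, 26)]

Write x_i = (sqrt(189) + m_i)/d_i with (m_0, d_0) = (0, 1). a_0 = floor(sqrt(189)) = 13, since 13^2 = 169 <= 189 < 196 = 14^2.
Iterate m_{i+1} = d_i*a_i - m_i, d_{i+1} = (189 - m_{i+1}^2)/d_i, a_{i+1} = floor((a_0 + m_{i+1})/d_{i+1}):
  m_1 = 1*13 - 0 = 13, d_1 = (189 - 13^2)/1 = 20/1 = 20, a_1 = floor((13 + 13)/20) = 1.
  m_2 = 20*1 - 13 = 7, d_2 = (189 - 7^2)/20 = 140/20 = 7, a_2 = floor((13 + 7)/7) = 2.
  m_3 = 7*2 - 7 = 7, d_3 = (189 - 7^2)/7 = 140/7 = 20, a_3 = floor((13 + 7)/20) = 1.
  m_4 = 20*1 - 7 = 13, d_4 = (189 - 13^2)/20 = 20/20 = 1, a_4 = floor((13 + 13)/1) = 26.
  m_5 = 1*26 - 13 = 13, d_5 = (189 - 13^2)/1 = 20/1 = 20: (m_5, d_5) = (m_1, d_1) = (13, 20), so from here the quotients repeat a_1, ..., a_4; the period length is 4.
Hence the expansion of sqrt(189) is a_0 = 13 followed by the repeating block 1, 2, 1, 26 (period 4).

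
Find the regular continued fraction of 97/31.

Run the Euclidean algorithm on 97 and 31; the successive quotients are the partial quotients a_0, a_1, ... (each step inverts the fractional part left over by the previous one):
  97 = 3*31 + 4, so a_0 = 3.
  31 = 7*4 + 3, so a_1 = 7.
  4 = 1*3 + 1, so a_2 = 1.
  3 = 3*1 + 0, so a_3 = 3.
The remainder reaches 0 after 4 divisions, so the expansion has 4 partial quotients, read off in order.

[3; 7, 1, 3]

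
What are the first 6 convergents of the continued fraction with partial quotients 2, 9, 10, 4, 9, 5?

2/1, 19/9, 192/91, 787/373, 7275/3448, 37162/17613

Using the convergent recurrence p_i = a_i*p_{i-1} + p_{i-2}, q_i = a_i*q_{i-1} + q_{i-2} with p_{-2}=0, p_{-1}=1, q_{-2}=1, q_{-1}=0:
  i=0: a_0=2, p_0 = 2*1 + 0 = 2, q_0 = 2*0 + 1 = 1.
  i=1: a_1=9, p_1 = 9*2 + 1 = 19, q_1 = 9*1 + 0 = 9.
  i=2: a_2=10, p_2 = 10*19 + 2 = 192, q_2 = 10*9 + 1 = 91.
  i=3: a_3=4, p_3 = 4*192 + 19 = 787, q_3 = 4*91 + 9 = 373.
  i=4: a_4=9, p_4 = 9*787 + 192 = 7275, q_4 = 9*373 + 91 = 3448.
  i=5: a_5=5, p_5 = 5*7275 + 787 = 37162, q_5 = 5*3448 + 373 = 17613.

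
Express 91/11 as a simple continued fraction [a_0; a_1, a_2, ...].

[8; 3, 1, 2]

Run the Euclidean algorithm on 91 and 11; the successive quotients are the partial quotients a_0, a_1, ... (each step inverts the fractional part left over by the previous one):
  91 = 8*11 + 3, so a_0 = 8.
  11 = 3*3 + 2, so a_1 = 3.
  3 = 1*2 + 1, so a_2 = 1.
  2 = 2*1 + 0, so a_3 = 2.
The remainder reaches 0 after 4 divisions, so the expansion has 4 partial quotients, read off in order.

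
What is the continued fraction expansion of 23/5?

Run the Euclidean algorithm on 23 and 5; the successive quotients are the partial quotients a_0, a_1, ... (each step inverts the fractional part left over by the previous one):
  23 = 4*5 + 3, so a_0 = 4.
  5 = 1*3 + 2, so a_1 = 1.
  3 = 1*2 + 1, so a_2 = 1.
  2 = 2*1 + 0, so a_3 = 2.
The remainder reaches 0 after 4 divisions, so the expansion has 4 partial quotients, read off in order.

[4; 1, 1, 2]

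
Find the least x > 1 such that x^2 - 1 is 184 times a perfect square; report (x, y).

(x, y) = (24335, 1794)

First expand sqrt(184) as a continued fraction. With x_i = (sqrt(184) + m_i)/d_i and (m_0, d_0) = (0, 1): a_0 = floor(sqrt(184)) = 13, since 13^2 = 169 <= 184 < 196 = 14^2.
Iterate m_{i+1} = d_i*a_i - m_i, d_{i+1} = (184 - m_{i+1}^2)/d_i, a_{i+1} = floor((a_0 + m_{i+1})/d_{i+1}):
  m_1 = 1*13 - 0 = 13, d_1 = (184 - 13^2)/1 = 15/1 = 15, a_1 = floor((13 + 13)/15) = 1.
  m_2 = 15*1 - 13 = 2, d_2 = (184 - 2^2)/15 = 180/15 = 12, a_2 = floor((13 + 2)/12) = 1.
  m_3 = 12*1 - 2 = 10, d_3 = (184 - 10^2)/12 = 84/12 = 7, a_3 = floor((13 + 10)/7) = 3.
  m_4 = 7*3 - 10 = 11, d_4 = (184 - 11^2)/7 = 63/7 = 9, a_4 = floor((13 + 11)/9) = 2.
  m_5 = 9*2 - 11 = 7, d_5 = (184 - 7^2)/9 = 135/9 = 15, a_5 = floor((13 + 7)/15) = 1.
  m_6 = 15*1 - 7 = 8, d_6 = (184 - 8^2)/15 = 120/15 = 8, a_6 = floor((13 + 8)/8) = 2.
  m_7 = 8*2 - 8 = 8, d_7 = (184 - 8^2)/8 = 120/8 = 15, a_7 = floor((13 + 8)/15) = 1.
  m_8 = 15*1 - 8 = 7, d_8 = (184 - 7^2)/15 = 135/15 = 9, a_8 = floor((13 + 7)/9) = 2.
  m_9 = 9*2 - 7 = 11, d_9 = (184 - 11^2)/9 = 63/9 = 7, a_9 = floor((13 + 11)/7) = 3.
  m_10 = 7*3 - 11 = 10, d_10 = (184 - 10^2)/7 = 84/7 = 12, a_10 = floor((13 + 10)/12) = 1.
  m_11 = 12*1 - 10 = 2, d_11 = (184 - 2^2)/12 = 180/12 = 15, a_11 = floor((13 + 2)/15) = 1.
  m_12 = 15*1 - 2 = 13, d_12 = (184 - 13^2)/15 = 15/15 = 1, a_12 = floor((13 + 13)/1) = 26.
  m_13 = 1*26 - 13 = 13, d_13 = (184 - 13^2)/1 = 15/1 = 15: (m_13, d_13) = (m_1, d_1) = (13, 15), so from here the quotients repeat a_1, ..., a_12; the period length is 12.
So sqrt(184) = [13; (1, 1, 3, 2, 1, 2, 1, 2, 3, 1, 1, 26)] with period length k = 12.
k is even, so the fundamental solution of x^2 - 184y^2 = 1 is (p_{k-1}, q_{k-1}) = (p_11, q_11); compute convergents through index 11.
Convergents (p_i = a_i*p_{i-1} + p_{i-2}, q_i = a_i*q_{i-1} + q_{i-2} with p_{-2}=0, p_{-1}=1, q_{-2}=1, q_{-1}=0):
  i=0: a_0=13, p_0 = 13*1 + 0 = 13, q_0 = 13*0 + 1 = 1.
  i=1: a_1=1, p_1 = 1*13 + 1 = 14, q_1 = 1*1 + 0 = 1.
  i=2: a_2=1, p_2 = 1*14 + 13 = 27, q_2 = 1*1 + 1 = 2.
  i=3: a_3=3, p_3 = 3*27 + 14 = 95, q_3 = 3*2 + 1 = 7.
  i=4: a_4=2, p_4 = 2*95 + 27 = 217, q_4 = 2*7 + 2 = 16.
  i=5: a_5=1, p_5 = 1*217 + 95 = 312, q_5 = 1*16 + 7 = 23.
  i=6: a_6=2, p_6 = 2*312 + 217 = 841, q_6 = 2*23 + 16 = 62.
  i=7: a_7=1, p_7 = 1*841 + 312 = 1153, q_7 = 1*62 + 23 = 85.
  i=8: a_8=2, p_8 = 2*1153 + 841 = 3147, q_8 = 2*85 + 62 = 232.
  i=9: a_9=3, p_9 = 3*3147 + 1153 = 10594, q_9 = 3*232 + 85 = 781.
  i=10: a_10=1, p_10 = 1*10594 + 3147 = 13741, q_10 = 1*781 + 232 = 1013.
  i=11: a_11=1, p_11 = 1*13741 + 10594 = 24335, q_11 = 1*1013 + 781 = 1794.
Check: 24335^2 - 184*1794^2 = 592192225 - 592192224 = 1, so (x, y) = (24335, 1794) solves the equation, and by the theorem it is the least positive solution.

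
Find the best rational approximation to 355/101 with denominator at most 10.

7/2

Expand x = 355/101 as a continued fraction with the Euclidean algorithm:
  355 = 3*101 + 52, so a_0 = 3.
  101 = 1*52 + 49, so a_1 = 1.
  52 = 1*49 + 3, so a_2 = 1.
  49 = 16*3 + 1, so a_3 = 16.
  3 = 3*1 + 0, so a_4 = 3.
so x = [3; 1, 1, 16, 3].
Convergents (p_i = a_i*p_{i-1} + p_{i-2}, q_i = a_i*q_{i-1} + q_{i-2} with p_{-2}=0, p_{-1}=1, q_{-2}=1, q_{-1}=0), until the denominator exceeds 10:
  i=0: a_0=3, p_0 = 3*1 + 0 = 3, q_0 = 3*0 + 1 = 1.
  i=1: a_1=1, p_1 = 1*3 + 1 = 4, q_1 = 1*1 + 0 = 1.
  i=2: a_2=1, p_2 = 1*4 + 3 = 7, q_2 = 1*1 + 1 = 2.
  i=3: a_3=16, p_3 = 16*7 + 4 = 116, q_3 = 16*2 + 1 = 33.
q_3 = 33 > 10, so the last convergent with denominator <= 10 is p_2/q_2 = 7/2.
The closest fraction with denominator <= 10 is either p_2/q_2 or the intermediate fraction (k*p_2 + p_1)/(k*q_2 + q_1) with the largest k >= 1 whose denominator stays <= 10; these approach x as k grows, and every other convergent or intermediate fraction in range is farther away.
Largest k: floor((10 - q_1)/q_2) = floor((10 - 1)/2) = 4.
That gives (4*7 + 4)/(4*2 + 1) = 32/9.
Compare the errors: |x - 7/2| = |355*2 - 7*101|/(101*2) = 3/202, and |x - 32/9| = |355*9 - 32*101|/(101*9) = 37/909.
Cross-multiplying, 3*909 = 2727 < 7474 = 37*202, so 3/202 is smaller: the convergent 7/2 is closer to x than 32/9.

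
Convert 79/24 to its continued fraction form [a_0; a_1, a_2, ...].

Run the Euclidean algorithm on 79 and 24; the successive quotients are the partial quotients a_0, a_1, ... (each step inverts the fractional part left over by the previous one):
  79 = 3*24 + 7, so a_0 = 3.
  24 = 3*7 + 3, so a_1 = 3.
  7 = 2*3 + 1, so a_2 = 2.
  3 = 3*1 + 0, so a_3 = 3.
The remainder reaches 0 after 4 divisions, so the expansion has 4 partial quotients, read off in order.

[3; 3, 2, 3]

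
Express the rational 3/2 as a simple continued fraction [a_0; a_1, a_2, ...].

[1; 2]

Run the Euclidean algorithm on 3 and 2; the successive quotients are the partial quotients a_0, a_1, ... (each step inverts the fractional part left over by the previous one):
  3 = 1*2 + 1, so a_0 = 1.
  2 = 2*1 + 0, so a_1 = 2.
The remainder reaches 0 after 2 divisions, so the expansion has 2 partial quotients, read off in order.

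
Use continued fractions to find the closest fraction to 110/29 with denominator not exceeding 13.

19/5

Expand x = 110/29 as a continued fraction with the Euclidean algorithm:
  110 = 3*29 + 23, so a_0 = 3.
  29 = 1*23 + 6, so a_1 = 1.
  23 = 3*6 + 5, so a_2 = 3.
  6 = 1*5 + 1, so a_3 = 1.
  5 = 5*1 + 0, so a_4 = 5.
so x = [3; 1, 3, 1, 5].
Convergents (p_i = a_i*p_{i-1} + p_{i-2}, q_i = a_i*q_{i-1} + q_{i-2} with p_{-2}=0, p_{-1}=1, q_{-2}=1, q_{-1}=0), until the denominator exceeds 13:
  i=0: a_0=3, p_0 = 3*1 + 0 = 3, q_0 = 3*0 + 1 = 1.
  i=1: a_1=1, p_1 = 1*3 + 1 = 4, q_1 = 1*1 + 0 = 1.
  i=2: a_2=3, p_2 = 3*4 + 3 = 15, q_2 = 3*1 + 1 = 4.
  i=3: a_3=1, p_3 = 1*15 + 4 = 19, q_3 = 1*4 + 1 = 5.
  i=4: a_4=5, p_4 = 5*19 + 15 = 110, q_4 = 5*5 + 4 = 29.
q_4 = 29 > 13, so the last convergent with denominator <= 13 is p_3/q_3 = 19/5.
The closest fraction with denominator <= 13 is either p_3/q_3 or the intermediate fraction (k*p_3 + p_2)/(k*q_3 + q_2) with the largest k >= 1 whose denominator stays <= 13; these approach x as k grows, and every other convergent or intermediate fraction in range is farther away.
Largest k: floor((13 - q_2)/q_3) = floor((13 - 4)/5) = 1.
That gives (1*19 + 15)/(1*5 + 4) = 34/9.
Compare the errors: |x - 19/5| = |110*5 - 19*29|/(29*5) = 1/145, and |x - 34/9| = |110*9 - 34*29|/(29*9) = 4/261.
Cross-multiplying, 1*261 = 261 < 580 = 4*145, so 1/145 is smaller: the convergent 19/5 is closer to x than 34/9.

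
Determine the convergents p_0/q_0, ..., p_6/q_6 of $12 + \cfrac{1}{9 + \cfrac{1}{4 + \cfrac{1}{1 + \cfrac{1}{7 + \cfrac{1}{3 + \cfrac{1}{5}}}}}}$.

Using the convergent recurrence p_i = a_i*p_{i-1} + p_{i-2}, q_i = a_i*q_{i-1} + q_{i-2} with p_{-2}=0, p_{-1}=1, q_{-2}=1, q_{-1}=0:
  i=0: a_0=12, p_0 = 12*1 + 0 = 12, q_0 = 12*0 + 1 = 1.
  i=1: a_1=9, p_1 = 9*12 + 1 = 109, q_1 = 9*1 + 0 = 9.
  i=2: a_2=4, p_2 = 4*109 + 12 = 448, q_2 = 4*9 + 1 = 37.
  i=3: a_3=1, p_3 = 1*448 + 109 = 557, q_3 = 1*37 + 9 = 46.
  i=4: a_4=7, p_4 = 7*557 + 448 = 4347, q_4 = 7*46 + 37 = 359.
  i=5: a_5=3, p_5 = 3*4347 + 557 = 13598, q_5 = 3*359 + 46 = 1123.
  i=6: a_6=5, p_6 = 5*13598 + 4347 = 72337, q_6 = 5*1123 + 359 = 5974.

12/1, 109/9, 448/37, 557/46, 4347/359, 13598/1123, 72337/5974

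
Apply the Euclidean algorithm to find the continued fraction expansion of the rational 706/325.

Run the Euclidean algorithm on 706 and 325; the successive quotients are the partial quotients a_0, a_1, ... (each step inverts the fractional part left over by the previous one):
  706 = 2*325 + 56, so a_0 = 2.
  325 = 5*56 + 45, so a_1 = 5.
  56 = 1*45 + 11, so a_2 = 1.
  45 = 4*11 + 1, so a_3 = 4.
  11 = 11*1 + 0, so a_4 = 11.
The remainder reaches 0 after 5 divisions, so the expansion has 5 partial quotients, read off in order.

[2; 5, 1, 4, 11]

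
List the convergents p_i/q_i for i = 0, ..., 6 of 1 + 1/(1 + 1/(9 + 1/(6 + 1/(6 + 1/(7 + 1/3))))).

Using the convergent recurrence p_i = a_i*p_{i-1} + p_{i-2}, q_i = a_i*q_{i-1} + q_{i-2} with p_{-2}=0, p_{-1}=1, q_{-2}=1, q_{-1}=0:
  i=0: a_0=1, p_0 = 1*1 + 0 = 1, q_0 = 1*0 + 1 = 1.
  i=1: a_1=1, p_1 = 1*1 + 1 = 2, q_1 = 1*1 + 0 = 1.
  i=2: a_2=9, p_2 = 9*2 + 1 = 19, q_2 = 9*1 + 1 = 10.
  i=3: a_3=6, p_3 = 6*19 + 2 = 116, q_3 = 6*10 + 1 = 61.
  i=4: a_4=6, p_4 = 6*116 + 19 = 715, q_4 = 6*61 + 10 = 376.
  i=5: a_5=7, p_5 = 7*715 + 116 = 5121, q_5 = 7*376 + 61 = 2693.
  i=6: a_6=3, p_6 = 3*5121 + 715 = 16078, q_6 = 3*2693 + 376 = 8455.

1/1, 2/1, 19/10, 116/61, 715/376, 5121/2693, 16078/8455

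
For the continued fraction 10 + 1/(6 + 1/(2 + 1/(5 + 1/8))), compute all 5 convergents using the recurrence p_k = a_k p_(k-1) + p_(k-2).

10/1, 61/6, 132/13, 721/71, 5900/581

Using the convergent recurrence p_i = a_i*p_{i-1} + p_{i-2}, q_i = a_i*q_{i-1} + q_{i-2} with p_{-2}=0, p_{-1}=1, q_{-2}=1, q_{-1}=0:
  i=0: a_0=10, p_0 = 10*1 + 0 = 10, q_0 = 10*0 + 1 = 1.
  i=1: a_1=6, p_1 = 6*10 + 1 = 61, q_1 = 6*1 + 0 = 6.
  i=2: a_2=2, p_2 = 2*61 + 10 = 132, q_2 = 2*6 + 1 = 13.
  i=3: a_3=5, p_3 = 5*132 + 61 = 721, q_3 = 5*13 + 6 = 71.
  i=4: a_4=8, p_4 = 8*721 + 132 = 5900, q_4 = 8*71 + 13 = 581.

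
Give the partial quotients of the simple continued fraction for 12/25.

[0; 2, 12]

Run the Euclidean algorithm on 12 and 25; the successive quotients are the partial quotients a_0, a_1, ... (each step inverts the fractional part left over by the previous one):
  12 = 0*25 + 12, so a_0 = 0.
  25 = 2*12 + 1, so a_1 = 2.
  12 = 12*1 + 0, so a_2 = 12.
The remainder reaches 0 after 3 divisions, so the expansion has 3 partial quotients, read off in order.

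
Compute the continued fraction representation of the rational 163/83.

[1; 1, 26, 1, 2]

Run the Euclidean algorithm on 163 and 83; the successive quotients are the partial quotients a_0, a_1, ... (each step inverts the fractional part left over by the previous one):
  163 = 1*83 + 80, so a_0 = 1.
  83 = 1*80 + 3, so a_1 = 1.
  80 = 26*3 + 2, so a_2 = 26.
  3 = 1*2 + 1, so a_3 = 1.
  2 = 2*1 + 0, so a_4 = 2.
The remainder reaches 0 after 5 divisions, so the expansion has 5 partial quotients, read off in order.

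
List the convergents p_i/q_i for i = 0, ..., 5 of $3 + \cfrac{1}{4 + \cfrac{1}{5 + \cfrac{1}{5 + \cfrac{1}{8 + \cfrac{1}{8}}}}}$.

3/1, 13/4, 68/21, 353/109, 2892/893, 23489/7253

Using the convergent recurrence p_i = a_i*p_{i-1} + p_{i-2}, q_i = a_i*q_{i-1} + q_{i-2} with p_{-2}=0, p_{-1}=1, q_{-2}=1, q_{-1}=0:
  i=0: a_0=3, p_0 = 3*1 + 0 = 3, q_0 = 3*0 + 1 = 1.
  i=1: a_1=4, p_1 = 4*3 + 1 = 13, q_1 = 4*1 + 0 = 4.
  i=2: a_2=5, p_2 = 5*13 + 3 = 68, q_2 = 5*4 + 1 = 21.
  i=3: a_3=5, p_3 = 5*68 + 13 = 353, q_3 = 5*21 + 4 = 109.
  i=4: a_4=8, p_4 = 8*353 + 68 = 2892, q_4 = 8*109 + 21 = 893.
  i=5: a_5=8, p_5 = 8*2892 + 353 = 23489, q_5 = 8*893 + 109 = 7253.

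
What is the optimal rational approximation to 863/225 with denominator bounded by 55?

211/55

Expand x = 863/225 as a continued fraction with the Euclidean algorithm:
  863 = 3*225 + 188, so a_0 = 3.
  225 = 1*188 + 37, so a_1 = 1.
  188 = 5*37 + 3, so a_2 = 5.
  37 = 12*3 + 1, so a_3 = 12.
  3 = 3*1 + 0, so a_4 = 3.
so x = [3; 1, 5, 12, 3].
Convergents (p_i = a_i*p_{i-1} + p_{i-2}, q_i = a_i*q_{i-1} + q_{i-2} with p_{-2}=0, p_{-1}=1, q_{-2}=1, q_{-1}=0), until the denominator exceeds 55:
  i=0: a_0=3, p_0 = 3*1 + 0 = 3, q_0 = 3*0 + 1 = 1.
  i=1: a_1=1, p_1 = 1*3 + 1 = 4, q_1 = 1*1 + 0 = 1.
  i=2: a_2=5, p_2 = 5*4 + 3 = 23, q_2 = 5*1 + 1 = 6.
  i=3: a_3=12, p_3 = 12*23 + 4 = 280, q_3 = 12*6 + 1 = 73.
q_3 = 73 > 55, so the last convergent with denominator <= 55 is p_2/q_2 = 23/6.
The closest fraction with denominator <= 55 is either p_2/q_2 or the intermediate fraction (k*p_2 + p_1)/(k*q_2 + q_1) with the largest k >= 1 whose denominator stays <= 55; these approach x as k grows, and every other convergent or intermediate fraction in range is farther away.
Largest k: floor((55 - q_1)/q_2) = floor((55 - 1)/6) = 9.
That gives (9*23 + 4)/(9*6 + 1) = 211/55.
Compare the errors: |x - 23/6| = |863*6 - 23*225|/(225*6) = 3/1350, and |x - 211/55| = |863*55 - 211*225|/(225*55) = 10/12375.
Cross-multiplying, 10*1350 = 13500 < 37125 = 3*12375, so 10/12375 is smaller: the intermediate fraction 211/55 is closer to x than 23/6.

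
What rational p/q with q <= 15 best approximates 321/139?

Expand x = 321/139 as a continued fraction with the Euclidean algorithm:
  321 = 2*139 + 43, so a_0 = 2.
  139 = 3*43 + 10, so a_1 = 3.
  43 = 4*10 + 3, so a_2 = 4.
  10 = 3*3 + 1, so a_3 = 3.
  3 = 3*1 + 0, so a_4 = 3.
so x = [2; 3, 4, 3, 3].
Convergents (p_i = a_i*p_{i-1} + p_{i-2}, q_i = a_i*q_{i-1} + q_{i-2} with p_{-2}=0, p_{-1}=1, q_{-2}=1, q_{-1}=0), until the denominator exceeds 15:
  i=0: a_0=2, p_0 = 2*1 + 0 = 2, q_0 = 2*0 + 1 = 1.
  i=1: a_1=3, p_1 = 3*2 + 1 = 7, q_1 = 3*1 + 0 = 3.
  i=2: a_2=4, p_2 = 4*7 + 2 = 30, q_2 = 4*3 + 1 = 13.
  i=3: a_3=3, p_3 = 3*30 + 7 = 97, q_3 = 3*13 + 3 = 42.
q_3 = 42 > 15, so the last convergent with denominator <= 15 is p_2/q_2 = 30/13.
The closest fraction with denominator <= 15 is either p_2/q_2 or the intermediate fraction (k*p_2 + p_1)/(k*q_2 + q_1) with the largest k >= 1 whose denominator stays <= 15; these approach x as k grows, and every other convergent or intermediate fraction in range is farther away.
Largest k: floor((15 - q_1)/q_2) = floor((15 - 3)/13) = 0.
Since k = 0, no intermediate fraction beyond p_2/q_2 has denominator <= 15, so the convergent 30/13 is the closest (its error is |321*13 - 30*139|/(139*13) = 3/1807).

30/13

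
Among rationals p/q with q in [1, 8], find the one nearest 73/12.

49/8

Expand x = 73/12 as a continued fraction with the Euclidean algorithm:
  73 = 6*12 + 1, so a_0 = 6.
  12 = 12*1 + 0, so a_1 = 12.
so x = [6; 12].
Convergents (p_i = a_i*p_{i-1} + p_{i-2}, q_i = a_i*q_{i-1} + q_{i-2} with p_{-2}=0, p_{-1}=1, q_{-2}=1, q_{-1}=0), until the denominator exceeds 8:
  i=0: a_0=6, p_0 = 6*1 + 0 = 6, q_0 = 6*0 + 1 = 1.
  i=1: a_1=12, p_1 = 12*6 + 1 = 73, q_1 = 12*1 + 0 = 12.
q_1 = 12 > 8, so the last convergent with denominator <= 8 is p_0/q_0 = 6/1.
The closest fraction with denominator <= 8 is either p_0/q_0 or the intermediate fraction (k*p_0 + p_{-1})/(k*q_0 + q_{-1}) with the largest k >= 1 whose denominator stays <= 8; these approach x as k grows, and every other convergent or intermediate fraction in range is farther away.
Largest k: floor((8 - q_{-1})/q_0) = floor((8 - 0)/1) = 8 (using the seeds p_{-1} = 1, q_{-1} = 0).
That gives (8*6 + 1)/(8*1 + 0) = 49/8.
Compare the errors: |x - 6/1| = |73*1 - 6*12|/(12*1) = 1/12, and |x - 49/8| = |73*8 - 49*12|/(12*8) = 4/96.
Cross-multiplying, 4*12 = 48 < 96 = 1*96, so 4/96 is smaller: the intermediate fraction 49/8 is closer to x than 6/1.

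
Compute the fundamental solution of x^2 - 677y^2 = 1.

First expand sqrt(677) as a continued fraction. With x_i = (sqrt(677) + m_i)/d_i and (m_0, d_0) = (0, 1): a_0 = floor(sqrt(677)) = 26, since 26^2 = 676 <= 677 < 729 = 27^2.
Iterate m_{i+1} = d_i*a_i - m_i, d_{i+1} = (677 - m_{i+1}^2)/d_i, a_{i+1} = floor((a_0 + m_{i+1})/d_{i+1}):
  m_1 = 1*26 - 0 = 26, d_1 = (677 - 26^2)/1 = 1/1 = 1, a_1 = floor((26 + 26)/1) = 52.
  m_2 = 1*52 - 26 = 26, d_2 = (677 - 26^2)/1 = 1/1 = 1: (m_2, d_2) = (m_1, d_1) = (26, 1), so from here the quotient a_1 repeats; the period length is 1.
So sqrt(677) = [26; (52)] with period length k = 1.
k is odd, so (p_{k-1}, q_{k-1}) only solves x^2 - 677y^2 = -1 and the fundamental solution of x^2 - 677y^2 = 1 is (p_{2k-1}, q_{2k-1}) = (p_1, q_1); compute convergents through index 1, running through the period twice.
Convergents (p_i = a_i*p_{i-1} + p_{i-2}, q_i = a_i*q_{i-1} + q_{i-2} with p_{-2}=0, p_{-1}=1, q_{-2}=1, q_{-1}=0):
  i=0: a_0=26, p_0 = 26*1 + 0 = 26, q_0 = 26*0 + 1 = 1.
  i=1: a_1=52, p_1 = 52*26 + 1 = 1353, q_1 = 52*1 + 0 = 52.
Indeed p_0^2 - 677*q_0^2 = 676 - 677 = -1, not +1.
Check: 1353^2 - 677*52^2 = 1830609 - 1830608 = 1, so (x, y) = (1353, 52) solves the equation, and by the theorem it is the least positive solution.

(x, y) = (1353, 52)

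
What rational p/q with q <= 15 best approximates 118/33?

25/7

Expand x = 118/33 as a continued fraction with the Euclidean algorithm:
  118 = 3*33 + 19, so a_0 = 3.
  33 = 1*19 + 14, so a_1 = 1.
  19 = 1*14 + 5, so a_2 = 1.
  14 = 2*5 + 4, so a_3 = 2.
  5 = 1*4 + 1, so a_4 = 1.
  4 = 4*1 + 0, so a_5 = 4.
so x = [3; 1, 1, 2, 1, 4].
Convergents (p_i = a_i*p_{i-1} + p_{i-2}, q_i = a_i*q_{i-1} + q_{i-2} with p_{-2}=0, p_{-1}=1, q_{-2}=1, q_{-1}=0), until the denominator exceeds 15:
  i=0: a_0=3, p_0 = 3*1 + 0 = 3, q_0 = 3*0 + 1 = 1.
  i=1: a_1=1, p_1 = 1*3 + 1 = 4, q_1 = 1*1 + 0 = 1.
  i=2: a_2=1, p_2 = 1*4 + 3 = 7, q_2 = 1*1 + 1 = 2.
  i=3: a_3=2, p_3 = 2*7 + 4 = 18, q_3 = 2*2 + 1 = 5.
  i=4: a_4=1, p_4 = 1*18 + 7 = 25, q_4 = 1*5 + 2 = 7.
  i=5: a_5=4, p_5 = 4*25 + 18 = 118, q_5 = 4*7 + 5 = 33.
q_5 = 33 > 15, so the last convergent with denominator <= 15 is p_4/q_4 = 25/7.
The closest fraction with denominator <= 15 is either p_4/q_4 or the intermediate fraction (k*p_4 + p_3)/(k*q_4 + q_3) with the largest k >= 1 whose denominator stays <= 15; these approach x as k grows, and every other convergent or intermediate fraction in range is farther away.
Largest k: floor((15 - q_3)/q_4) = floor((15 - 5)/7) = 1.
That gives (1*25 + 18)/(1*7 + 5) = 43/12.
Compare the errors: |x - 25/7| = |118*7 - 25*33|/(33*7) = 1/231, and |x - 43/12| = |118*12 - 43*33|/(33*12) = 3/396.
Cross-multiplying, 1*396 = 396 < 693 = 3*231, so 1/231 is smaller: the convergent 25/7 is closer to x than 43/12.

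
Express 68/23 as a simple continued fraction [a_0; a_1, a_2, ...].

Run the Euclidean algorithm on 68 and 23; the successive quotients are the partial quotients a_0, a_1, ... (each step inverts the fractional part left over by the previous one):
  68 = 2*23 + 22, so a_0 = 2.
  23 = 1*22 + 1, so a_1 = 1.
  22 = 22*1 + 0, so a_2 = 22.
The remainder reaches 0 after 3 divisions, so the expansion has 3 partial quotients, read off in order.

[2; 1, 22]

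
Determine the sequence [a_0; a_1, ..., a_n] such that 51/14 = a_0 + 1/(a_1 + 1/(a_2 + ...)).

Run the Euclidean algorithm on 51 and 14; the successive quotients are the partial quotients a_0, a_1, ... (each step inverts the fractional part left over by the previous one):
  51 = 3*14 + 9, so a_0 = 3.
  14 = 1*9 + 5, so a_1 = 1.
  9 = 1*5 + 4, so a_2 = 1.
  5 = 1*4 + 1, so a_3 = 1.
  4 = 4*1 + 0, so a_4 = 4.
The remainder reaches 0 after 5 divisions, so the expansion has 5 partial quotients, read off in order.

[3; 1, 1, 1, 4]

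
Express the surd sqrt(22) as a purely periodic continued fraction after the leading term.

Write x_i = (sqrt(22) + m_i)/d_i with (m_0, d_0) = (0, 1). a_0 = floor(sqrt(22)) = 4, since 4^2 = 16 <= 22 < 25 = 5^2.
Iterate m_{i+1} = d_i*a_i - m_i, d_{i+1} = (22 - m_{i+1}^2)/d_i, a_{i+1} = floor((a_0 + m_{i+1})/d_{i+1}):
  m_1 = 1*4 - 0 = 4, d_1 = (22 - 4^2)/1 = 6/1 = 6, a_1 = floor((4 + 4)/6) = 1.
  m_2 = 6*1 - 4 = 2, d_2 = (22 - 2^2)/6 = 18/6 = 3, a_2 = floor((4 + 2)/3) = 2.
  m_3 = 3*2 - 2 = 4, d_3 = (22 - 4^2)/3 = 6/3 = 2, a_3 = floor((4 + 4)/2) = 4.
  m_4 = 2*4 - 4 = 4, d_4 = (22 - 4^2)/2 = 6/2 = 3, a_4 = floor((4 + 4)/3) = 2.
  m_5 = 3*2 - 4 = 2, d_5 = (22 - 2^2)/3 = 18/3 = 6, a_5 = floor((4 + 2)/6) = 1.
  m_6 = 6*1 - 2 = 4, d_6 = (22 - 4^2)/6 = 6/6 = 1, a_6 = floor((4 + 4)/1) = 8.
  m_7 = 1*8 - 4 = 4, d_7 = (22 - 4^2)/1 = 6/1 = 6: (m_7, d_7) = (m_1, d_1) = (4, 6), so from here the quotients repeat a_1, ..., a_6; the period length is 6.
Hence the expansion of sqrt(22) is a_0 = 4 followed by the repeating block 1, 2, 4, 2, 1, 8 (period 6).

[4; (1, 2, 4, 2, 1, 8)]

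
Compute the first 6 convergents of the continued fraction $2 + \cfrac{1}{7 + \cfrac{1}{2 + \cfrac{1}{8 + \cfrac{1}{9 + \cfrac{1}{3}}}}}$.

Using the convergent recurrence p_i = a_i*p_{i-1} + p_{i-2}, q_i = a_i*q_{i-1} + q_{i-2} with p_{-2}=0, p_{-1}=1, q_{-2}=1, q_{-1}=0:
  i=0: a_0=2, p_0 = 2*1 + 0 = 2, q_0 = 2*0 + 1 = 1.
  i=1: a_1=7, p_1 = 7*2 + 1 = 15, q_1 = 7*1 + 0 = 7.
  i=2: a_2=2, p_2 = 2*15 + 2 = 32, q_2 = 2*7 + 1 = 15.
  i=3: a_3=8, p_3 = 8*32 + 15 = 271, q_3 = 8*15 + 7 = 127.
  i=4: a_4=9, p_4 = 9*271 + 32 = 2471, q_4 = 9*127 + 15 = 1158.
  i=5: a_5=3, p_5 = 3*2471 + 271 = 7684, q_5 = 3*1158 + 127 = 3601.

2/1, 15/7, 32/15, 271/127, 2471/1158, 7684/3601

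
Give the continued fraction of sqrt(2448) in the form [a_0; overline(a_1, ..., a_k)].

[49; overline(2, 10, 2, 98)]

Write x_i = (sqrt(2448) + m_i)/d_i with (m_0, d_0) = (0, 1). a_0 = floor(sqrt(2448)) = 49, since 49^2 = 2401 <= 2448 < 2500 = 50^2.
Iterate m_{i+1} = d_i*a_i - m_i, d_{i+1} = (2448 - m_{i+1}^2)/d_i, a_{i+1} = floor((a_0 + m_{i+1})/d_{i+1}):
  m_1 = 1*49 - 0 = 49, d_1 = (2448 - 49^2)/1 = 47/1 = 47, a_1 = floor((49 + 49)/47) = 2.
  m_2 = 47*2 - 49 = 45, d_2 = (2448 - 45^2)/47 = 423/47 = 9, a_2 = floor((49 + 45)/9) = 10.
  m_3 = 9*10 - 45 = 45, d_3 = (2448 - 45^2)/9 = 423/9 = 47, a_3 = floor((49 + 45)/47) = 2.
  m_4 = 47*2 - 45 = 49, d_4 = (2448 - 49^2)/47 = 47/47 = 1, a_4 = floor((49 + 49)/1) = 98.
  m_5 = 1*98 - 49 = 49, d_5 = (2448 - 49^2)/1 = 47/1 = 47: (m_5, d_5) = (m_1, d_1) = (49, 47), so from here the quotients repeat a_1, ..., a_4; the period length is 4.
Hence the expansion of sqrt(2448) is a_0 = 49 followed by the repeating block 2, 10, 2, 98 (period 4).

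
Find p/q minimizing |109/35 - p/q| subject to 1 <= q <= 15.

Expand x = 109/35 as a continued fraction with the Euclidean algorithm:
  109 = 3*35 + 4, so a_0 = 3.
  35 = 8*4 + 3, so a_1 = 8.
  4 = 1*3 + 1, so a_2 = 1.
  3 = 3*1 + 0, so a_3 = 3.
so x = [3; 8, 1, 3].
Convergents (p_i = a_i*p_{i-1} + p_{i-2}, q_i = a_i*q_{i-1} + q_{i-2} with p_{-2}=0, p_{-1}=1, q_{-2}=1, q_{-1}=0), until the denominator exceeds 15:
  i=0: a_0=3, p_0 = 3*1 + 0 = 3, q_0 = 3*0 + 1 = 1.
  i=1: a_1=8, p_1 = 8*3 + 1 = 25, q_1 = 8*1 + 0 = 8.
  i=2: a_2=1, p_2 = 1*25 + 3 = 28, q_2 = 1*8 + 1 = 9.
  i=3: a_3=3, p_3 = 3*28 + 25 = 109, q_3 = 3*9 + 8 = 35.
q_3 = 35 > 15, so the last convergent with denominator <= 15 is p_2/q_2 = 28/9.
The closest fraction with denominator <= 15 is either p_2/q_2 or the intermediate fraction (k*p_2 + p_1)/(k*q_2 + q_1) with the largest k >= 1 whose denominator stays <= 15; these approach x as k grows, and every other convergent or intermediate fraction in range is farther away.
Largest k: floor((15 - q_1)/q_2) = floor((15 - 8)/9) = 0.
Since k = 0, no intermediate fraction beyond p_2/q_2 has denominator <= 15, so the convergent 28/9 is the closest (its error is |109*9 - 28*35|/(35*9) = 1/315).

28/9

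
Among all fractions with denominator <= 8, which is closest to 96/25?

Expand x = 96/25 as a continued fraction with the Euclidean algorithm:
  96 = 3*25 + 21, so a_0 = 3.
  25 = 1*21 + 4, so a_1 = 1.
  21 = 5*4 + 1, so a_2 = 5.
  4 = 4*1 + 0, so a_3 = 4.
so x = [3; 1, 5, 4].
Convergents (p_i = a_i*p_{i-1} + p_{i-2}, q_i = a_i*q_{i-1} + q_{i-2} with p_{-2}=0, p_{-1}=1, q_{-2}=1, q_{-1}=0), until the denominator exceeds 8:
  i=0: a_0=3, p_0 = 3*1 + 0 = 3, q_0 = 3*0 + 1 = 1.
  i=1: a_1=1, p_1 = 1*3 + 1 = 4, q_1 = 1*1 + 0 = 1.
  i=2: a_2=5, p_2 = 5*4 + 3 = 23, q_2 = 5*1 + 1 = 6.
  i=3: a_3=4, p_3 = 4*23 + 4 = 96, q_3 = 4*6 + 1 = 25.
q_3 = 25 > 8, so the last convergent with denominator <= 8 is p_2/q_2 = 23/6.
The closest fraction with denominator <= 8 is either p_2/q_2 or the intermediate fraction (k*p_2 + p_1)/(k*q_2 + q_1) with the largest k >= 1 whose denominator stays <= 8; these approach x as k grows, and every other convergent or intermediate fraction in range is farther away.
Largest k: floor((8 - q_1)/q_2) = floor((8 - 1)/6) = 1.
That gives (1*23 + 4)/(1*6 + 1) = 27/7.
Compare the errors: |x - 23/6| = |96*6 - 23*25|/(25*6) = 1/150, and |x - 27/7| = |96*7 - 27*25|/(25*7) = 3/175.
Cross-multiplying, 1*175 = 175 < 450 = 3*150, so 1/150 is smaller: the convergent 23/6 is closer to x than 27/7.

23/6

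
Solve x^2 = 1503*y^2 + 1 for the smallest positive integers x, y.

(x, y) = (56447, 1456)

First expand sqrt(1503) as a continued fraction. With x_i = (sqrt(1503) + m_i)/d_i and (m_0, d_0) = (0, 1): a_0 = floor(sqrt(1503)) = 38, since 38^2 = 1444 <= 1503 < 1521 = 39^2.
Iterate m_{i+1} = d_i*a_i - m_i, d_{i+1} = (1503 - m_{i+1}^2)/d_i, a_{i+1} = floor((a_0 + m_{i+1})/d_{i+1}):
  m_1 = 1*38 - 0 = 38, d_1 = (1503 - 38^2)/1 = 59/1 = 59, a_1 = floor((38 + 38)/59) = 1.
  m_2 = 59*1 - 38 = 21, d_2 = (1503 - 21^2)/59 = 1062/59 = 18, a_2 = floor((38 + 21)/18) = 3.
  m_3 = 18*3 - 21 = 33, d_3 = (1503 - 33^2)/18 = 414/18 = 23, a_3 = floor((38 + 33)/23) = 3.
  m_4 = 23*3 - 33 = 36, d_4 = (1503 - 36^2)/23 = 207/23 = 9, a_4 = floor((38 + 36)/9) = 8.
  m_5 = 9*8 - 36 = 36, d_5 = (1503 - 36^2)/9 = 207/9 = 23, a_5 = floor((38 + 36)/23) = 3.
  m_6 = 23*3 - 36 = 33, d_6 = (1503 - 33^2)/23 = 414/23 = 18, a_6 = floor((38 + 33)/18) = 3.
  m_7 = 18*3 - 33 = 21, d_7 = (1503 - 21^2)/18 = 1062/18 = 59, a_7 = floor((38 + 21)/59) = 1.
  m_8 = 59*1 - 21 = 38, d_8 = (1503 - 38^2)/59 = 59/59 = 1, a_8 = floor((38 + 38)/1) = 76.
  m_9 = 1*76 - 38 = 38, d_9 = (1503 - 38^2)/1 = 59/1 = 59: (m_9, d_9) = (m_1, d_1) = (38, 59), so from here the quotients repeat a_1, ..., a_8; the period length is 8.
So sqrt(1503) = [38; (1, 3, 3, 8, 3, 3, 1, 76)] with period length k = 8.
k is even, so the fundamental solution of x^2 - 1503y^2 = 1 is (p_{k-1}, q_{k-1}) = (p_7, q_7); compute convergents through index 7.
Convergents (p_i = a_i*p_{i-1} + p_{i-2}, q_i = a_i*q_{i-1} + q_{i-2} with p_{-2}=0, p_{-1}=1, q_{-2}=1, q_{-1}=0):
  i=0: a_0=38, p_0 = 38*1 + 0 = 38, q_0 = 38*0 + 1 = 1.
  i=1: a_1=1, p_1 = 1*38 + 1 = 39, q_1 = 1*1 + 0 = 1.
  i=2: a_2=3, p_2 = 3*39 + 38 = 155, q_2 = 3*1 + 1 = 4.
  i=3: a_3=3, p_3 = 3*155 + 39 = 504, q_3 = 3*4 + 1 = 13.
  i=4: a_4=8, p_4 = 8*504 + 155 = 4187, q_4 = 8*13 + 4 = 108.
  i=5: a_5=3, p_5 = 3*4187 + 504 = 13065, q_5 = 3*108 + 13 = 337.
  i=6: a_6=3, p_6 = 3*13065 + 4187 = 43382, q_6 = 3*337 + 108 = 1119.
  i=7: a_7=1, p_7 = 1*43382 + 13065 = 56447, q_7 = 1*1119 + 337 = 1456.
Check: 56447^2 - 1503*1456^2 = 3186263809 - 3186263808 = 1, so (x, y) = (56447, 1456) solves the equation, and by the theorem it is the least positive solution.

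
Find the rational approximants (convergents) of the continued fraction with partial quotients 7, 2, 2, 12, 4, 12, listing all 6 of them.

7/1, 15/2, 37/5, 459/62, 1873/253, 22935/3098

Using the convergent recurrence p_i = a_i*p_{i-1} + p_{i-2}, q_i = a_i*q_{i-1} + q_{i-2} with p_{-2}=0, p_{-1}=1, q_{-2}=1, q_{-1}=0:
  i=0: a_0=7, p_0 = 7*1 + 0 = 7, q_0 = 7*0 + 1 = 1.
  i=1: a_1=2, p_1 = 2*7 + 1 = 15, q_1 = 2*1 + 0 = 2.
  i=2: a_2=2, p_2 = 2*15 + 7 = 37, q_2 = 2*2 + 1 = 5.
  i=3: a_3=12, p_3 = 12*37 + 15 = 459, q_3 = 12*5 + 2 = 62.
  i=4: a_4=4, p_4 = 4*459 + 37 = 1873, q_4 = 4*62 + 5 = 253.
  i=5: a_5=12, p_5 = 12*1873 + 459 = 22935, q_5 = 12*253 + 62 = 3098.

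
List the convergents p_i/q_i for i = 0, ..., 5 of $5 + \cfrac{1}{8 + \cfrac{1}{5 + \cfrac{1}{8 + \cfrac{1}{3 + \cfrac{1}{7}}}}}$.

Using the convergent recurrence p_i = a_i*p_{i-1} + p_{i-2}, q_i = a_i*q_{i-1} + q_{i-2} with p_{-2}=0, p_{-1}=1, q_{-2}=1, q_{-1}=0:
  i=0: a_0=5, p_0 = 5*1 + 0 = 5, q_0 = 5*0 + 1 = 1.
  i=1: a_1=8, p_1 = 8*5 + 1 = 41, q_1 = 8*1 + 0 = 8.
  i=2: a_2=5, p_2 = 5*41 + 5 = 210, q_2 = 5*8 + 1 = 41.
  i=3: a_3=8, p_3 = 8*210 + 41 = 1721, q_3 = 8*41 + 8 = 336.
  i=4: a_4=3, p_4 = 3*1721 + 210 = 5373, q_4 = 3*336 + 41 = 1049.
  i=5: a_5=7, p_5 = 7*5373 + 1721 = 39332, q_5 = 7*1049 + 336 = 7679.

5/1, 41/8, 210/41, 1721/336, 5373/1049, 39332/7679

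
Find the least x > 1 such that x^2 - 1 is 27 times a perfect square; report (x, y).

First expand sqrt(27) as a continued fraction. With x_i = (sqrt(27) + m_i)/d_i and (m_0, d_0) = (0, 1): a_0 = floor(sqrt(27)) = 5, since 5^2 = 25 <= 27 < 36 = 6^2.
Iterate m_{i+1} = d_i*a_i - m_i, d_{i+1} = (27 - m_{i+1}^2)/d_i, a_{i+1} = floor((a_0 + m_{i+1})/d_{i+1}):
  m_1 = 1*5 - 0 = 5, d_1 = (27 - 5^2)/1 = 2/1 = 2, a_1 = floor((5 + 5)/2) = 5.
  m_2 = 2*5 - 5 = 5, d_2 = (27 - 5^2)/2 = 2/2 = 1, a_2 = floor((5 + 5)/1) = 10.
  m_3 = 1*10 - 5 = 5, d_3 = (27 - 5^2)/1 = 2/1 = 2: (m_3, d_3) = (m_1, d_1) = (5, 2), so from here the quotients repeat a_1, a_2; the period length is 2.
So sqrt(27) = [5; (5, 10)] with period length k = 2.
k is even, so the fundamental solution of x^2 - 27y^2 = 1 is (p_{k-1}, q_{k-1}) = (p_1, q_1); compute convergents through index 1.
Convergents (p_i = a_i*p_{i-1} + p_{i-2}, q_i = a_i*q_{i-1} + q_{i-2} with p_{-2}=0, p_{-1}=1, q_{-2}=1, q_{-1}=0):
  i=0: a_0=5, p_0 = 5*1 + 0 = 5, q_0 = 5*0 + 1 = 1.
  i=1: a_1=5, p_1 = 5*5 + 1 = 26, q_1 = 5*1 + 0 = 5.
Check: 26^2 - 27*5^2 = 676 - 675 = 1, so (x, y) = (26, 5) solves the equation, and by the theorem it is the least positive solution.

(x, y) = (26, 5)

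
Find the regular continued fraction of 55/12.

[4; 1, 1, 2, 2]

Run the Euclidean algorithm on 55 and 12; the successive quotients are the partial quotients a_0, a_1, ... (each step inverts the fractional part left over by the previous one):
  55 = 4*12 + 7, so a_0 = 4.
  12 = 1*7 + 5, so a_1 = 1.
  7 = 1*5 + 2, so a_2 = 1.
  5 = 2*2 + 1, so a_3 = 2.
  2 = 2*1 + 0, so a_4 = 2.
The remainder reaches 0 after 5 divisions, so the expansion has 5 partial quotients, read off in order.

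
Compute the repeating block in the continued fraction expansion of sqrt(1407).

[37; (1, 1, 24, 1, 1, 74)]

Write x_i = (sqrt(1407) + m_i)/d_i with (m_0, d_0) = (0, 1). a_0 = floor(sqrt(1407)) = 37, since 37^2 = 1369 <= 1407 < 1444 = 38^2.
Iterate m_{i+1} = d_i*a_i - m_i, d_{i+1} = (1407 - m_{i+1}^2)/d_i, a_{i+1} = floor((a_0 + m_{i+1})/d_{i+1}):
  m_1 = 1*37 - 0 = 37, d_1 = (1407 - 37^2)/1 = 38/1 = 38, a_1 = floor((37 + 37)/38) = 1.
  m_2 = 38*1 - 37 = 1, d_2 = (1407 - 1^2)/38 = 1406/38 = 37, a_2 = floor((37 + 1)/37) = 1.
  m_3 = 37*1 - 1 = 36, d_3 = (1407 - 36^2)/37 = 111/37 = 3, a_3 = floor((37 + 36)/3) = 24.
  m_4 = 3*24 - 36 = 36, d_4 = (1407 - 36^2)/3 = 111/3 = 37, a_4 = floor((37 + 36)/37) = 1.
  m_5 = 37*1 - 36 = 1, d_5 = (1407 - 1^2)/37 = 1406/37 = 38, a_5 = floor((37 + 1)/38) = 1.
  m_6 = 38*1 - 1 = 37, d_6 = (1407 - 37^2)/38 = 38/38 = 1, a_6 = floor((37 + 37)/1) = 74.
  m_7 = 1*74 - 37 = 37, d_7 = (1407 - 37^2)/1 = 38/1 = 38: (m_7, d_7) = (m_1, d_1) = (37, 38), so from here the quotients repeat a_1, ..., a_6; the period length is 6.
Hence the expansion of sqrt(1407) is a_0 = 37 followed by the repeating block 1, 1, 24, 1, 1, 74 (period 6).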